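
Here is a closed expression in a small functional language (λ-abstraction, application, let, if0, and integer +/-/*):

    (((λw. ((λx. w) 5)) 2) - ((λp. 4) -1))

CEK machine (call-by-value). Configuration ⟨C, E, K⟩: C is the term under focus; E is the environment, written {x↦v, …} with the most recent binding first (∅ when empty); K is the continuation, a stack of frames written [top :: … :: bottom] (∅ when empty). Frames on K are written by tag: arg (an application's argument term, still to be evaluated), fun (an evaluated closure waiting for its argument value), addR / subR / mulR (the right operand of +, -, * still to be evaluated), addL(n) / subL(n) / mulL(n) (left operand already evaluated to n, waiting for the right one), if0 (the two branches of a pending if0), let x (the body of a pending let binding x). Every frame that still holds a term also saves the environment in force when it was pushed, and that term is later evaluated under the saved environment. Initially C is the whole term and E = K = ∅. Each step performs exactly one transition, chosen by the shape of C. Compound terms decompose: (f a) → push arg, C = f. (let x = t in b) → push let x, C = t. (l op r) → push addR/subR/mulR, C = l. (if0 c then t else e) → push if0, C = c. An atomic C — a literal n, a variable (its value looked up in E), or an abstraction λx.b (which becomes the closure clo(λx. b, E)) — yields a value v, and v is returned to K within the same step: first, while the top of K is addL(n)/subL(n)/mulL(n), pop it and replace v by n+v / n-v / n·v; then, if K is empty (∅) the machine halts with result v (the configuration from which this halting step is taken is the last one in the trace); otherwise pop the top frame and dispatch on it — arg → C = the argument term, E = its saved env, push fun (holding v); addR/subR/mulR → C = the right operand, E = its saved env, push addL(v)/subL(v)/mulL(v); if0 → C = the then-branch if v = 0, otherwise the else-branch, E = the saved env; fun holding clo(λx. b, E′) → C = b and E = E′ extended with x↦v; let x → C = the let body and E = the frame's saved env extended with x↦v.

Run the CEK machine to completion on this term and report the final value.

[0] ⟨C=(((λw. ((λx. w) 5)) 2) - ((λp. 4) -1)); E=∅; K=∅⟩
[1] ⟨C=((λw. ((λx. w) 5)) 2); E=∅; K=[subR]⟩
[2] ⟨C=(λw. ((λx. w) 5)); E=∅; K=[arg :: subR]⟩
[3] ⟨C=2; E=∅; K=[fun :: subR]⟩
[4] ⟨C=((λx. w) 5); E={w↦2}; K=[subR]⟩
[5] ⟨C=(λx. w); E={w↦2}; K=[arg :: subR]⟩
[6] ⟨C=5; E={w↦2}; K=[fun :: subR]⟩
[7] ⟨C=w; E={x↦5, w↦2}; K=[subR]⟩
[8] ⟨C=((λp. 4) -1); E=∅; K=[subL(2)]⟩
[9] ⟨C=(λp. 4); E=∅; K=[arg :: subL(2)]⟩
[10] ⟨C=-1; E=∅; K=[fun :: subL(2)]⟩
[11] ⟨C=4; E={p↦-1}; K=[subL(2)]⟩
→ final value -2

Answer: -2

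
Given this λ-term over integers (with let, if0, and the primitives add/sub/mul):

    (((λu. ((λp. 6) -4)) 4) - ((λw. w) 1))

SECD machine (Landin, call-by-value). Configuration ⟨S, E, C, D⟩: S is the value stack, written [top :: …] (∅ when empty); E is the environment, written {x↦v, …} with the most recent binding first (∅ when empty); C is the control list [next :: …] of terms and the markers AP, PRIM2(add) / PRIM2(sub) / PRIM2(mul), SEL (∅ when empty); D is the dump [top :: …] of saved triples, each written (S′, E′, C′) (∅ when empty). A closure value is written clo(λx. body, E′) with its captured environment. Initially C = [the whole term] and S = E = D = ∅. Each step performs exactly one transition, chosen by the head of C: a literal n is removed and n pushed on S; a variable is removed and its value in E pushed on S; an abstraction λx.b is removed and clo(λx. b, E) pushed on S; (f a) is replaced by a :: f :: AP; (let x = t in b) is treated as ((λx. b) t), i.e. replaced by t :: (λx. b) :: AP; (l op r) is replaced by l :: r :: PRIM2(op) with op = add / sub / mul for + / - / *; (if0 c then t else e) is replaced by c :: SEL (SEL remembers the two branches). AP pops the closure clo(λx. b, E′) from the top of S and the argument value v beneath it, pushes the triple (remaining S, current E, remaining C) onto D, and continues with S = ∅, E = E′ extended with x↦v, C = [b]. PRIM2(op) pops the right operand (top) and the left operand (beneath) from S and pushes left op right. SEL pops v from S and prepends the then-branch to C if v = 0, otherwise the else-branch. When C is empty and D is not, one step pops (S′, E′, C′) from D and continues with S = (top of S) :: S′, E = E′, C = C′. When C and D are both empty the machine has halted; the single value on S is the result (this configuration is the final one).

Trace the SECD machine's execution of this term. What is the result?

[0] [S=∅ | E=∅ | C=[(((λu. ((λp. 6) -4)) 4) - ((λw. w) 1))] | D=∅]
[1] [S=∅ | E=∅ | C=[((λu. ((λp. 6) -4)) 4) :: ((λw. w) 1) :: PRIM2(sub)] | D=∅]
[2] [S=∅ | E=∅ | C=[4 :: (λu. ((λp. 6) -4)) :: AP :: ((λw. w) 1) :: PRIM2(sub)] | D=∅]
[3] [S=[4] | E=∅ | C=[(λu. ((λp. 6) -4)) :: AP :: ((λw. w) 1) :: PRIM2(sub)] | D=∅]
[4] [S=[clo(λu. ((λp. 6) -4), ∅) :: 4] | E=∅ | C=[AP :: ((λw. w) 1) :: PRIM2(sub)] | D=∅]
[5] [S=∅ | E={u↦4} | C=[((λp. 6) -4)] | D=[(∅, ∅, [((λw. w) 1) :: PRIM2(sub)])]]
[6] [S=∅ | E={u↦4} | C=[-4 :: (λp. 6) :: AP] | D=[(∅, ∅, [((λw. w) 1) :: PRIM2(sub)])]]
[7] [S=[-4] | E={u↦4} | C=[(λp. 6) :: AP] | D=[(∅, ∅, [((λw. w) 1) :: PRIM2(sub)])]]
[8] [S=[clo(λp. 6, {u↦4}) :: -4] | E={u↦4} | C=[AP] | D=[(∅, ∅, [((λw. w) 1) :: PRIM2(sub)])]]
[9] [S=∅ | E={p↦-4, u↦4} | C=[6] | D=[(∅, {u↦4}, ∅) :: (∅, ∅, [((λw. w) 1) :: PRIM2(sub)])]]
[10] [S=[6] | E={p↦-4, u↦4} | C=∅ | D=[(∅, {u↦4}, ∅) :: (∅, ∅, [((λw. w) 1) :: PRIM2(sub)])]]
[11] [S=[6] | E={u↦4} | C=∅ | D=[(∅, ∅, [((λw. w) 1) :: PRIM2(sub)])]]
[12] [S=[6] | E=∅ | C=[((λw. w) 1) :: PRIM2(sub)] | D=∅]
[13] [S=[6] | E=∅ | C=[1 :: (λw. w) :: AP :: PRIM2(sub)] | D=∅]
[14] [S=[1 :: 6] | E=∅ | C=[(λw. w) :: AP :: PRIM2(sub)] | D=∅]
[15] [S=[clo(λw. w, ∅) :: 1 :: 6] | E=∅ | C=[AP :: PRIM2(sub)] | D=∅]
[16] [S=∅ | E={w↦1} | C=[w] | D=[([6], ∅, [PRIM2(sub)])]]
[17] [S=[1] | E={w↦1} | C=∅ | D=[([6], ∅, [PRIM2(sub)])]]
[18] [S=[1 :: 6] | E=∅ | C=[PRIM2(sub)] | D=∅]
[19] [S=[5] | E=∅ | C=∅ | D=∅]
→ final value 5

Answer: 5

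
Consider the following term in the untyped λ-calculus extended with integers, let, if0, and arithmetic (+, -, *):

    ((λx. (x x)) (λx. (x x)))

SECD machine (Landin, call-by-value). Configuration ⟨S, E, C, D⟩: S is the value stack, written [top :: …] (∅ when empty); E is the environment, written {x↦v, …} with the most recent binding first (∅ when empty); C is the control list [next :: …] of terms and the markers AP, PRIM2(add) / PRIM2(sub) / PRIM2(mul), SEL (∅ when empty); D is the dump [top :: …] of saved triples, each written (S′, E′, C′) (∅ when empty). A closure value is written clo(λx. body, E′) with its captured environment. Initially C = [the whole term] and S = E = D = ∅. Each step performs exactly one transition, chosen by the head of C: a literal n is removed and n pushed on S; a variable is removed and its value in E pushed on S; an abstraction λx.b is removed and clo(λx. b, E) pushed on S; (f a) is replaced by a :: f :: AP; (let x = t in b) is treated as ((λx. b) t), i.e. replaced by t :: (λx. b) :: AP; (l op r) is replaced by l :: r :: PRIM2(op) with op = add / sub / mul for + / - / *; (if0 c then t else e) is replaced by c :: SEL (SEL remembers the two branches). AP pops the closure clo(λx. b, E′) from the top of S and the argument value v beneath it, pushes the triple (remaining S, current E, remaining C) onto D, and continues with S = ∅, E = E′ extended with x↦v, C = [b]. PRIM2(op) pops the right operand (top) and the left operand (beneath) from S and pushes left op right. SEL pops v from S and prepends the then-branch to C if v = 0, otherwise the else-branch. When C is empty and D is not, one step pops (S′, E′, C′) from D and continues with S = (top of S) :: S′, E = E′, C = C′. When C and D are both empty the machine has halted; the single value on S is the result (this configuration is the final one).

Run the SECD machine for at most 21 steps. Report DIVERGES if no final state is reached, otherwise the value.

Answer: DIVERGES (no final state within 21 steps)

Execution trace:
0. [S=∅ | E=∅ | C=[((λx. (x x)) (λx. (x x)))] | D=∅]
1. [S=∅ | E=∅ | C=[(λx. (x x)) :: (λx. (x x)) :: AP] | D=∅]
2. [S=[clo(λx. (x x), ∅)] | E=∅ | C=[(λx. (x x)) :: AP] | D=∅]
3. [S=[clo(λx. (x x), ∅) :: clo(λx. (x x), ∅)] | E=∅ | C=[AP] | D=∅]
4. [S=∅ | E={x↦clo(λx. (x x), ∅)} | C=[(x x)] | D=[(∅, ∅, ∅)]]
5. [S=∅ | E={x↦clo(λx. (x x), ∅)} | C=[x :: x :: AP] | D=[(∅, ∅, ∅)]]
6. [S=[clo(λx. (x x), ∅)] | E={x↦clo(λx. (x x), ∅)} | C=[x :: AP] | D=[(∅, ∅, ∅)]]
7. [S=[clo(λx. (x x), ∅) :: clo(λx. (x x), ∅)] | E={x↦clo(λx. (x x), ∅)} | C=[AP] | D=[(∅, ∅, ∅)]]
8. [S=∅ | E={x↦clo(λx. (x x), ∅)} | C=[(x x)] | D=[(∅, {x↦clo(λx. (x x), ∅)}, ∅) :: (∅, ∅, ∅)]]
9. [S=∅ | E={x↦clo(λx. (x x), ∅)} | C=[x :: x :: AP] | D=[(∅, {x↦clo(λx. (x x), ∅)}, ∅) :: (∅, ∅, ∅)]]
10. [S=[clo(λx. (x x), ∅)] | E={x↦clo(λx. (x x), ∅)} | C=[x :: AP] | D=[(∅, {x↦clo(λx. (x x), ∅)}, ∅) :: (∅, ∅, ∅)]]
11. [S=[clo(λx. (x x), ∅) :: clo(λx. (x x), ∅)] | E={x↦clo(λx. (x x), ∅)} | C=[AP] | D=[(∅, {x↦clo(λx. (x x), ∅)}, ∅) :: (∅, ∅, ∅)]]
12. [S=∅ | E={x↦clo(λx. (x x), ∅)} | C=[(x x)] | D=[(∅, {x↦clo(λx. (x x), ∅)}, ∅) :: (∅, {x↦clo(λx. (x x), ∅)}, ∅) :: (∅, ∅, ∅)]]
13. [S=∅ | E={x↦clo(λx. (x x), ∅)} | C=[x :: x :: AP] | D=[(∅, {x↦clo(λx. (x x), ∅)}, ∅) :: (∅, {x↦clo(λx. (x x), ∅)}, ∅) :: (∅, ∅, ∅)]]
14. [S=[clo(λx. (x x), ∅)] | E={x↦clo(λx. (x x), ∅)} | C=[x :: AP] | D=[(∅, {x↦clo(λx. (x x), ∅)}, ∅) :: (∅, {x↦clo(λx. (x x), ∅)}, ∅) :: (∅, ∅, ∅)]]
15. [S=[clo(λx. (x x), ∅) :: clo(λx. (x x), ∅)] | E={x↦clo(λx. (x x), ∅)} | C=[AP] | D=[(∅, {x↦clo(λx. (x x), ∅)}, ∅) :: (∅, {x↦clo(λx. (x x), ∅)}, ∅) :: (∅, ∅, ∅)]]
16. [S=∅ | E={x↦clo(λx. (x x), ∅)} | C=[(x x)] | D=[(∅, {x↦clo(λx. (x x), ∅)}, ∅) :: (∅, {x↦clo(λx. (x x), ∅)}, ∅) :: (∅, {x↦clo(λx. (x x), ∅)}, ∅) :: (∅, ∅, ∅)]]
17. [S=∅ | E={x↦clo(λx. (x x), ∅)} | C=[x :: x :: AP] | D=[(∅, {x↦clo(λx. (x x), ∅)}, ∅) :: (∅, {x↦clo(λx. (x x), ∅)}, ∅) :: (∅, {x↦clo(λx. (x x), ∅)}, ∅) :: (∅, ∅, ∅)]]
18. [S=[clo(λx. (x x), ∅)] | E={x↦clo(λx. (x x), ∅)} | C=[x :: AP] | D=[(∅, {x↦clo(λx. (x x), ∅)}, ∅) :: (∅, {x↦clo(λx. (x x), ∅)}, ∅) :: (∅, {x↦clo(λx. (x x), ∅)}, ∅) :: (∅, ∅, ∅)]]
19. [S=[clo(λx. (x x), ∅) :: clo(λx. (x x), ∅)] | E={x↦clo(λx. (x x), ∅)} | C=[AP] | D=[(∅, {x↦clo(λx. (x x), ∅)}, ∅) :: (∅, {x↦clo(λx. (x x), ∅)}, ∅) :: (∅, {x↦clo(λx. (x x), ∅)}, ∅) :: (∅, ∅, ∅)]]
20. [S=∅ | E={x↦clo(λx. (x x), ∅)} | C=[(x x)] | D=[(∅, {x↦clo(λx. (x x), ∅)}, ∅) :: (∅, {x↦clo(λx. (x x), ∅)}, ∅) :: (∅, {x↦clo(λx. (x x), ∅)}, ∅) :: (∅, {x↦clo(λx. (x x), ∅)}, ∅) :: (∅, ∅, ∅)]]
21. [S=∅ | E={x↦clo(λx. (x x), ∅)} | C=[x :: x :: AP] | D=[(∅, {x↦clo(λx. (x x), ∅)}, ∅) :: (∅, {x↦clo(λx. (x x), ∅)}, ∅) :: (∅, {x↦clo(λx. (x x), ∅)}, ∅) :: (∅, {x↦clo(λx. (x x), ∅)}, ∅) :: (∅, ∅, ∅)]]
→ 21 transitions taken and the configuration is still not final: no result within 21 steps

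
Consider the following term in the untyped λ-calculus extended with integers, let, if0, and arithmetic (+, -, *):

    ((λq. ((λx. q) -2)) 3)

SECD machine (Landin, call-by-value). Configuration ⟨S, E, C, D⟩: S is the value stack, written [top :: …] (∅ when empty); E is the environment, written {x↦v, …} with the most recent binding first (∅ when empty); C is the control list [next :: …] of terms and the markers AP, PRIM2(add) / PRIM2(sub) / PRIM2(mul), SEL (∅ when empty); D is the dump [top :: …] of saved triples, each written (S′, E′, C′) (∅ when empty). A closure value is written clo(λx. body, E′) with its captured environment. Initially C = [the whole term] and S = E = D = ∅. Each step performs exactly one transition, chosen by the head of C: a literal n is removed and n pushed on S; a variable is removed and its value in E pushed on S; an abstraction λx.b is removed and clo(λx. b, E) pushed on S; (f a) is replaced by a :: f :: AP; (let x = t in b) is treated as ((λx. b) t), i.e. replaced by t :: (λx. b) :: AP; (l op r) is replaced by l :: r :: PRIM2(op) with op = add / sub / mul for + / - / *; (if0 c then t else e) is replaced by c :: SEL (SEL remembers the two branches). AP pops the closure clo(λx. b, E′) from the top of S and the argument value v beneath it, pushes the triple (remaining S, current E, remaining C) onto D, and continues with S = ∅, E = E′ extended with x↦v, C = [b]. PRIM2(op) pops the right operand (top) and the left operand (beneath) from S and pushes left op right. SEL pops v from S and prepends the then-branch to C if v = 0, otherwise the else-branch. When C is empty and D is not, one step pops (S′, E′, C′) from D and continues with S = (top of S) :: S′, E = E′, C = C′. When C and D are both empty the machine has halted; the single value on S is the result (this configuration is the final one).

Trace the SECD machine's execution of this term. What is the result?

t=0: ⟨S=∅; E=∅; C=[((λq. ((λx. q) -2)) 3)]; D=∅⟩
t=1: ⟨S=∅; E=∅; C=[3 :: (λq. ((λx. q) -2)) :: AP]; D=∅⟩
t=2: ⟨S=[3]; E=∅; C=[(λq. ((λx. q) -2)) :: AP]; D=∅⟩
t=3: ⟨S=[clo(λq. ((λx. q) -2), ∅) :: 3]; E=∅; C=[AP]; D=∅⟩
t=4: ⟨S=∅; E={q↦3}; C=[((λx. q) -2)]; D=[(∅, ∅, ∅)]⟩
t=5: ⟨S=∅; E={q↦3}; C=[-2 :: (λx. q) :: AP]; D=[(∅, ∅, ∅)]⟩
t=6: ⟨S=[-2]; E={q↦3}; C=[(λx. q) :: AP]; D=[(∅, ∅, ∅)]⟩
t=7: ⟨S=[clo(λx. q, {q↦3}) :: -2]; E={q↦3}; C=[AP]; D=[(∅, ∅, ∅)]⟩
t=8: ⟨S=∅; E={x↦-2, q↦3}; C=[q]; D=[(∅, {q↦3}, ∅) :: (∅, ∅, ∅)]⟩
t=9: ⟨S=[3]; E={x↦-2, q↦3}; C=∅; D=[(∅, {q↦3}, ∅) :: (∅, ∅, ∅)]⟩
t=10: ⟨S=[3]; E={q↦3}; C=∅; D=[(∅, ∅, ∅)]⟩
t=11: ⟨S=[3]; E=∅; C=∅; D=∅⟩
→ final value 3

Answer: 3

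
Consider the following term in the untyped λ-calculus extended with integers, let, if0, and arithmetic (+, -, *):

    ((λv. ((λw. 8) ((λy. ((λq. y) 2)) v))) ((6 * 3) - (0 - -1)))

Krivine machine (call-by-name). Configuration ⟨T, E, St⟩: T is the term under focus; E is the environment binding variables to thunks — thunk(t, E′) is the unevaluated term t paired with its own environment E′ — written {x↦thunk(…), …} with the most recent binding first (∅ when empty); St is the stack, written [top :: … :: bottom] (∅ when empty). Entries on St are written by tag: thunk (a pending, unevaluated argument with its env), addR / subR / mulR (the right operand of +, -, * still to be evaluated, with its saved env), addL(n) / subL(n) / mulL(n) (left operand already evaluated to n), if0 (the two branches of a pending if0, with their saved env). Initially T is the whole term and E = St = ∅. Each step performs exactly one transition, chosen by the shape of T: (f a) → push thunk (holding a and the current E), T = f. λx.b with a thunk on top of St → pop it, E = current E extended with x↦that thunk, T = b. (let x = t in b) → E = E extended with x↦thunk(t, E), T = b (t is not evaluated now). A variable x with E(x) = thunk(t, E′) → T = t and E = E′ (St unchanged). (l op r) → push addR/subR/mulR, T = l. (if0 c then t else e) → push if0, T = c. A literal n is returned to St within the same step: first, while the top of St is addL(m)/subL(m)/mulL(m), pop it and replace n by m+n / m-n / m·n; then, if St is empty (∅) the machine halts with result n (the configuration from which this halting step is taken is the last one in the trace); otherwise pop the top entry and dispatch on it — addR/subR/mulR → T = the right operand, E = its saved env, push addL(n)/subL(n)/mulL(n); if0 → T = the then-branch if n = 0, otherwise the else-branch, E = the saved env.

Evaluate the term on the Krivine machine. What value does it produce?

0. <T=((λv. ((λw. 8) ((λy. ((λq. y) 2)) v))) ((6 * 3) - (0 - -1))), E=∅, St=∅>
1. <T=(λv. ((λw. 8) ((λy. ((λq. y) 2)) v))), E=∅, St=[thunk]>
2. <T=((λw. 8) ((λy. ((λq. y) 2)) v)), E={v↦thunk(((6 * 3) - (0 - -1)), ∅)}, St=∅>
3. <T=(λw. 8), E={v↦thunk(((6 * 3) - (0 - -1)), ∅)}, St=[thunk]>
4. <T=8, E={w↦thunk(((λy. ((λq. y) 2)) v), {v↦thunk(((6 * 3) - (0 - -1)), ∅)}), v↦thunk(((6 * 3) - (0 - -1)), ∅)}, St=∅>
→ final value 8

Answer: 8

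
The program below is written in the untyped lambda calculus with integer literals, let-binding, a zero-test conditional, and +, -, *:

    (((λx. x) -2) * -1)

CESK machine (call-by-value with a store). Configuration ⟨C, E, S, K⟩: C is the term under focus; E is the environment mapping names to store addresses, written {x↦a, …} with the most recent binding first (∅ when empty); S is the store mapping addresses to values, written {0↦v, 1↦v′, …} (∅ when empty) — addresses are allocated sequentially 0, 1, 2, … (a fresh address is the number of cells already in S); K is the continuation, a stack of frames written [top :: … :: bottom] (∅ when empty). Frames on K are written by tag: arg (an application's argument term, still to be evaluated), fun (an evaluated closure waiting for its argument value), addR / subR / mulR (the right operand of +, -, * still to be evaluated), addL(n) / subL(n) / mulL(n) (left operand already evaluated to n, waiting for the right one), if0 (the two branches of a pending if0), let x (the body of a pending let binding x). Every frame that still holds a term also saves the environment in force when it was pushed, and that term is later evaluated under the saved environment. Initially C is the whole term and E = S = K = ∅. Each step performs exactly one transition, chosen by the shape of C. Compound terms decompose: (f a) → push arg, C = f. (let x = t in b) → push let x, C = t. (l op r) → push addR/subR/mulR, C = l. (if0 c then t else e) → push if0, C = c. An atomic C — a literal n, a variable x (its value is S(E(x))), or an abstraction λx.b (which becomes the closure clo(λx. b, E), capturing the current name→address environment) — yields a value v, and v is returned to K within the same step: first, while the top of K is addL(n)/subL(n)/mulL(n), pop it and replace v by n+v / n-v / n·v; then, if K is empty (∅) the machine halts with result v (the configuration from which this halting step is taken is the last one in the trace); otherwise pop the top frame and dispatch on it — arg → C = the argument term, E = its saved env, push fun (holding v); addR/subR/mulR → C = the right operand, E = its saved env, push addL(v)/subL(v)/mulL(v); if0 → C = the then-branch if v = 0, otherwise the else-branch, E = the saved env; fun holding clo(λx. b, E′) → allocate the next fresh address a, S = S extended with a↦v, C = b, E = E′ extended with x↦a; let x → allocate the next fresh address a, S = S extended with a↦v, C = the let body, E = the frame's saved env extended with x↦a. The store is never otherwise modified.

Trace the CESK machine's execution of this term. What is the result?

step 0: [C=(((λx. x) -2) * -1) | E=∅ | S=∅ | K=∅]
step 1: [C=((λx. x) -2) | E=∅ | S=∅ | K=[mulR]]
step 2: [C=(λx. x) | E=∅ | S=∅ | K=[arg :: mulR]]
step 3: [C=-2 | E=∅ | S=∅ | K=[fun :: mulR]]
step 4: [C=x | E={x↦0} | S={0↦-2} | K=[mulR]]
step 5: [C=-1 | E=∅ | S={0↦-2} | K=[mulL(-2)]]
→ final value 2

Answer: 2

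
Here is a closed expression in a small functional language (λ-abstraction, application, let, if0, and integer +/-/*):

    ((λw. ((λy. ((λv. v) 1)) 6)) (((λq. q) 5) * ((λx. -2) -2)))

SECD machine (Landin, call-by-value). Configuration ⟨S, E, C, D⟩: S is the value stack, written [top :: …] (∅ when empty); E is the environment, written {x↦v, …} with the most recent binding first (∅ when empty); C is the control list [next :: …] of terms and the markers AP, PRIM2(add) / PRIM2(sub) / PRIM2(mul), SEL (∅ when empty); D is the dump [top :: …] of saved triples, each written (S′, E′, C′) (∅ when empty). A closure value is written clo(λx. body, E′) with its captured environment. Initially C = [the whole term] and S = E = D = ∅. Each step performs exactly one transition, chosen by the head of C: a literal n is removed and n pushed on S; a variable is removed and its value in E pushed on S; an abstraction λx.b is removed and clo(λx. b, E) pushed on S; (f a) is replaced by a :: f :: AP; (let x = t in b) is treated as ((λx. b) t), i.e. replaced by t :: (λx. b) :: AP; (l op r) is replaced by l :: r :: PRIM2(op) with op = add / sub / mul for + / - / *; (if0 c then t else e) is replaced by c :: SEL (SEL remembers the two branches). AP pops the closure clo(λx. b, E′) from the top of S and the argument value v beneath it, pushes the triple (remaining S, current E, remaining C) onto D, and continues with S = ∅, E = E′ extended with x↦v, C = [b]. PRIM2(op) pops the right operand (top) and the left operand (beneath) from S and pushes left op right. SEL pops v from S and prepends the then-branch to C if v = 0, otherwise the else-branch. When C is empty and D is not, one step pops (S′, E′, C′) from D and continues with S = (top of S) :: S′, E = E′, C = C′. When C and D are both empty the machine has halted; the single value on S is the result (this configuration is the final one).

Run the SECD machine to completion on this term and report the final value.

Answer: 1

Execution trace:
[0] <S=∅, E=∅, C=[((λw. ((λy. ((λv. v) 1)) 6)) (((λq. q) 5) * ((λx. -2) -2)))], D=∅>
[1] <S=∅, E=∅, C=[(((λq. q) 5) * ((λx. -2) -2)) :: (λw. ((λy. ((λv. v) 1)) 6)) :: AP], D=∅>
[2] <S=∅, E=∅, C=[((λq. q) 5) :: ((λx. -2) -2) :: PRIM2(mul) :: (λw. ((λy. ((λv. v) 1)) 6)) :: AP], D=∅>
[3] <S=∅, E=∅, C=[5 :: (λq. q) :: AP :: ((λx. -2) -2) :: PRIM2(mul) :: (λw. ((λy. ((λv. v) 1)) 6)) :: AP], D=∅>
[4] <S=[5], E=∅, C=[(λq. q) :: AP :: ((λx. -2) -2) :: PRIM2(mul) :: (λw. ((λy. ((λv. v) 1)) 6)) :: AP], D=∅>
[5] <S=[clo(λq. q, ∅) :: 5], E=∅, C=[AP :: ((λx. -2) -2) :: PRIM2(mul) :: (λw. ((λy. ((λv. v) 1)) 6)) :: AP], D=∅>
[6] <S=∅, E={q↦5}, C=[q], D=[(∅, ∅, [((λx. -2) -2) :: PRIM2(mul) :: (λw. ((λy. ((λv. v) 1)) 6)) :: AP])]>
[7] <S=[5], E={q↦5}, C=∅, D=[(∅, ∅, [((λx. -2) -2) :: PRIM2(mul) :: (λw. ((λy. ((λv. v) 1)) 6)) :: AP])]>
[8] <S=[5], E=∅, C=[((λx. -2) -2) :: PRIM2(mul) :: (λw. ((λy. ((λv. v) 1)) 6)) :: AP], D=∅>
[9] <S=[5], E=∅, C=[-2 :: (λx. -2) :: AP :: PRIM2(mul) :: (λw. ((λy. ((λv. v) 1)) 6)) :: AP], D=∅>
[10] <S=[-2 :: 5], E=∅, C=[(λx. -2) :: AP :: PRIM2(mul) :: (λw. ((λy. ((λv. v) 1)) 6)) :: AP], D=∅>
[11] <S=[clo(λx. -2, ∅) :: -2 :: 5], E=∅, C=[AP :: PRIM2(mul) :: (λw. ((λy. ((λv. v) 1)) 6)) :: AP], D=∅>
[12] <S=∅, E={x↦-2}, C=[-2], D=[([5], ∅, [PRIM2(mul) :: (λw. ((λy. ((λv. v) 1)) 6)) :: AP])]>
[13] <S=[-2], E={x↦-2}, C=∅, D=[([5], ∅, [PRIM2(mul) :: (λw. ((λy. ((λv. v) 1)) 6)) :: AP])]>
[14] <S=[-2 :: 5], E=∅, C=[PRIM2(mul) :: (λw. ((λy. ((λv. v) 1)) 6)) :: AP], D=∅>
[15] <S=[-10], E=∅, C=[(λw. ((λy. ((λv. v) 1)) 6)) :: AP], D=∅>
[16] <S=[clo(λw. ((λy. ((λv. v) 1)) 6), ∅) :: -10], E=∅, C=[AP], D=∅>
[17] <S=∅, E={w↦-10}, C=[((λy. ((λv. v) 1)) 6)], D=[(∅, ∅, ∅)]>
[18] <S=∅, E={w↦-10}, C=[6 :: (λy. ((λv. v) 1)) :: AP], D=[(∅, ∅, ∅)]>
[19] <S=[6], E={w↦-10}, C=[(λy. ((λv. v) 1)) :: AP], D=[(∅, ∅, ∅)]>
[20] <S=[clo(λy. ((λv. v) 1), {w↦-10}) :: 6], E={w↦-10}, C=[AP], D=[(∅, ∅, ∅)]>
[21] <S=∅, E={y↦6, w↦-10}, C=[((λv. v) 1)], D=[(∅, {w↦-10}, ∅) :: (∅, ∅, ∅)]>
[22] <S=∅, E={y↦6, w↦-10}, C=[1 :: (λv. v) :: AP], D=[(∅, {w↦-10}, ∅) :: (∅, ∅, ∅)]>
[23] <S=[1], E={y↦6, w↦-10}, C=[(λv. v) :: AP], D=[(∅, {w↦-10}, ∅) :: (∅, ∅, ∅)]>
[24] <S=[clo(λv. v, {y↦6, w↦-10}) :: 1], E={y↦6, w↦-10}, C=[AP], D=[(∅, {w↦-10}, ∅) :: (∅, ∅, ∅)]>
[25] <S=∅, E={v↦1, y↦6, w↦-10}, C=[v], D=[(∅, {y↦6, w↦-10}, ∅) :: (∅, {w↦-10}, ∅) :: (∅, ∅, ∅)]>
[26] <S=[1], E={v↦1, y↦6, w↦-10}, C=∅, D=[(∅, {y↦6, w↦-10}, ∅) :: (∅, {w↦-10}, ∅) :: (∅, ∅, ∅)]>
[27] <S=[1], E={y↦6, w↦-10}, C=∅, D=[(∅, {w↦-10}, ∅) :: (∅, ∅, ∅)]>
[28] <S=[1], E={w↦-10}, C=∅, D=[(∅, ∅, ∅)]>
[29] <S=[1], E=∅, C=∅, D=∅>
→ final value 1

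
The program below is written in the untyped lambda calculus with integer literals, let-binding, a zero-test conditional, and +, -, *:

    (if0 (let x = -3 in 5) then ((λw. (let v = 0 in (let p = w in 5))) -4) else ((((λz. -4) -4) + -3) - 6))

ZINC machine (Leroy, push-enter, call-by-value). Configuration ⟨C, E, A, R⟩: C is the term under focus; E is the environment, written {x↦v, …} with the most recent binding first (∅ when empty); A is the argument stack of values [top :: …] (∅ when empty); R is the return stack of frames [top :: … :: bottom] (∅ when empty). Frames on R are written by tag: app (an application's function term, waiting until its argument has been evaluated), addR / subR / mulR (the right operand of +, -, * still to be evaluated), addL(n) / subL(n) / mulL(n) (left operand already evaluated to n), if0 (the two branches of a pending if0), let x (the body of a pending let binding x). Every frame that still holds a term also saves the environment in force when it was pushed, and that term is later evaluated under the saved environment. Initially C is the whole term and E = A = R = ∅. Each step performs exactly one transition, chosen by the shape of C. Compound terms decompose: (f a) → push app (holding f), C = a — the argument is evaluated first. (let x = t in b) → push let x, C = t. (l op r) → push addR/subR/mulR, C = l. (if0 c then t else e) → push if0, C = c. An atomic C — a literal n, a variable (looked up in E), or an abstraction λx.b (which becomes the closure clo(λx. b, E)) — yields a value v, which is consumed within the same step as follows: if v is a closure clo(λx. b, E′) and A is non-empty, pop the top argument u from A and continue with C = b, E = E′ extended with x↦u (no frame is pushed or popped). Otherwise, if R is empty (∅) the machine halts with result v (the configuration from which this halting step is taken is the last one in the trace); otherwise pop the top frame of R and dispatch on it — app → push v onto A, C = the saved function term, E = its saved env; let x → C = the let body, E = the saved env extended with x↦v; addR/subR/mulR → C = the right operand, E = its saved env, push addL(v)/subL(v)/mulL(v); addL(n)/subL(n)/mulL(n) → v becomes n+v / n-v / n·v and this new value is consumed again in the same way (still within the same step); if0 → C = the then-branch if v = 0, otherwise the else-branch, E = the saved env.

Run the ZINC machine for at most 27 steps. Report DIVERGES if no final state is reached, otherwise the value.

step 0: [C=(if0 (let x = -3 in 5) then ((λw. (let v = 0 in (let p = w in 5))) -4) else ((((λz. -4) -4) + -3) - 6)) | E=∅ | A=∅ | R=∅]
step 1: [C=(let x = -3 in 5) | E=∅ | A=∅ | R=[if0]]
step 2: [C=-3 | E=∅ | A=∅ | R=[let x :: if0]]
step 3: [C=5 | E={x↦-3} | A=∅ | R=[if0]]
step 4: [C=((((λz. -4) -4) + -3) - 6) | E=∅ | A=∅ | R=∅]
step 5: [C=(((λz. -4) -4) + -3) | E=∅ | A=∅ | R=[subR]]
step 6: [C=((λz. -4) -4) | E=∅ | A=∅ | R=[addR :: subR]]
step 7: [C=-4 | E=∅ | A=∅ | R=[app :: addR :: subR]]
step 8: [C=(λz. -4) | E=∅ | A=[-4] | R=[addR :: subR]]
step 9: [C=-4 | E={z↦-4} | A=∅ | R=[addR :: subR]]
step 10: [C=-3 | E=∅ | A=∅ | R=[addL(-4) :: subR]]
step 11: [C=6 | E=∅ | A=∅ | R=[subL(-7)]]
→ final value -13

Answer: -13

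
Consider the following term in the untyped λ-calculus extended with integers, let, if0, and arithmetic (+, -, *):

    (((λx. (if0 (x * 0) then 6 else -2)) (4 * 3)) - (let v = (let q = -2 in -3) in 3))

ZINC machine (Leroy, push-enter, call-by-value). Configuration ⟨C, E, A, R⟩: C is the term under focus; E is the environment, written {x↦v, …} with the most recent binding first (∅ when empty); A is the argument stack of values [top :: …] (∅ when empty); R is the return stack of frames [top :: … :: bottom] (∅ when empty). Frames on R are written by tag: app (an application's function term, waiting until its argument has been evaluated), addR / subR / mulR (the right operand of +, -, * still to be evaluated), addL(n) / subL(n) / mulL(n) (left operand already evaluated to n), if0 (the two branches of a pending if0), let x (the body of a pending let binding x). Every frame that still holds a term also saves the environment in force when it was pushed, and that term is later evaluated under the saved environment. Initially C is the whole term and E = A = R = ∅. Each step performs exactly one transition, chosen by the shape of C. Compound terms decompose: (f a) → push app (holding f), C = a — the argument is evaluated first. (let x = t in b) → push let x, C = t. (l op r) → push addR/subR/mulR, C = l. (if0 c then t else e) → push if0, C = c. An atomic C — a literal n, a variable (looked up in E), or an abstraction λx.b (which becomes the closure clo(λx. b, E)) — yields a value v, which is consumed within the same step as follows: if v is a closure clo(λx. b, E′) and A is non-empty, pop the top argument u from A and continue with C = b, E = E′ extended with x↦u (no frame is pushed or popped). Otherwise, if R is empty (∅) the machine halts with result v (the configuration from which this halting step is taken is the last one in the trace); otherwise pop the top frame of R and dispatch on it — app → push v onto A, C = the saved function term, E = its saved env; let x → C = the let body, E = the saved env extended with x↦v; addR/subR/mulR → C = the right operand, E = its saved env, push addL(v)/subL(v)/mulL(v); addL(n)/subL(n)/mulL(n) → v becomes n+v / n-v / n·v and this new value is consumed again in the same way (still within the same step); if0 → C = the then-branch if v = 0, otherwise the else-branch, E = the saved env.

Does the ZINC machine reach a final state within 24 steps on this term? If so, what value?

[0] [C=(((λx. (if0 (x * 0) then 6 else -2)) (4 * 3)) - (let v = (let q = -2 in -3) in 3)) | E=∅ | A=∅ | R=∅]
[1] [C=((λx. (if0 (x * 0) then 6 else -2)) (4 * 3)) | E=∅ | A=∅ | R=[subR]]
[2] [C=(4 * 3) | E=∅ | A=∅ | R=[app :: subR]]
[3] [C=4 | E=∅ | A=∅ | R=[mulR :: app :: subR]]
[4] [C=3 | E=∅ | A=∅ | R=[mulL(4) :: app :: subR]]
[5] [C=(λx. (if0 (x * 0) then 6 else -2)) | E=∅ | A=[12] | R=[subR]]
[6] [C=(if0 (x * 0) then 6 else -2) | E={x↦12} | A=∅ | R=[subR]]
[7] [C=(x * 0) | E={x↦12} | A=∅ | R=[if0 :: subR]]
[8] [C=x | E={x↦12} | A=∅ | R=[mulR :: if0 :: subR]]
[9] [C=0 | E={x↦12} | A=∅ | R=[mulL(12) :: if0 :: subR]]
[10] [C=6 | E={x↦12} | A=∅ | R=[subR]]
[11] [C=(let v = (let q = -2 in -3) in 3) | E=∅ | A=∅ | R=[subL(6)]]
[12] [C=(let q = -2 in -3) | E=∅ | A=∅ | R=[let v :: subL(6)]]
[13] [C=-2 | E=∅ | A=∅ | R=[let q :: let v :: subL(6)]]
[14] [C=-3 | E={q↦-2} | A=∅ | R=[let v :: subL(6)]]
[15] [C=3 | E={v↦-3} | A=∅ | R=[subL(6)]]
→ final value 3

Answer: 3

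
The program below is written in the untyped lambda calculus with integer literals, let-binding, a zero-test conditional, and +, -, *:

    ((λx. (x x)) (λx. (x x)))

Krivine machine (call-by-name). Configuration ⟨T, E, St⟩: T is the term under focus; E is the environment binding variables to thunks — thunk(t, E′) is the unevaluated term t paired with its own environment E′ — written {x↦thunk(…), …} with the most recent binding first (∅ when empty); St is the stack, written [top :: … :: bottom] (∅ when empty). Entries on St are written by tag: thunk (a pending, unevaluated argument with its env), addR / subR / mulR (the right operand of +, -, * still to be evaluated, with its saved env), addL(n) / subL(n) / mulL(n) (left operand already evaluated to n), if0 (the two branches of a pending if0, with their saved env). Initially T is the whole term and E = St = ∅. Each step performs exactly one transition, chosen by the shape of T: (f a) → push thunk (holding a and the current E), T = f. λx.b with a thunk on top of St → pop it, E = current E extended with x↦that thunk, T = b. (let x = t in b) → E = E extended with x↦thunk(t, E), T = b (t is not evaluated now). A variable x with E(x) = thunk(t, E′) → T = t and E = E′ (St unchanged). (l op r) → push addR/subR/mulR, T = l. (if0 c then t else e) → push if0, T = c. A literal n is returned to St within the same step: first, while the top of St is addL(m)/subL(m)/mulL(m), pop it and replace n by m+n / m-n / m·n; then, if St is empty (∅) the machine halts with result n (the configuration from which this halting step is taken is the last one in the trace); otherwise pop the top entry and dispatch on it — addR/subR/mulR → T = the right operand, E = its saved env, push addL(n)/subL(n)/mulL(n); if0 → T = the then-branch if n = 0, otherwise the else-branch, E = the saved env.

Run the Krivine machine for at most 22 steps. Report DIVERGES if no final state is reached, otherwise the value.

[0] [T=((λx. (x x)) (λx. (x x))) | E=∅ | St=∅]
[1] [T=(λx. (x x)) | E=∅ | St=[thunk]]
[2] [T=(x x) | E={x↦thunk((λx. (x x)), ∅)} | St=∅]
[3] [T=x | E={x↦thunk((λx. (x x)), ∅)} | St=[thunk]]
[4] [T=(λx. (x x)) | E=∅ | St=[thunk]]
[5] [T=(x x) | E={x↦thunk(x, {x↦thunk((λx. (x x)), ∅)})} | St=∅]
[6] [T=x | E={x↦thunk(x, {x↦thunk((λx. (x x)), ∅)})} | St=[thunk]]
[7] [T=x | E={x↦thunk((λx. (x x)), ∅)} | St=[thunk]]
[8] [T=(λx. (x x)) | E=∅ | St=[thunk]]
[9] [T=(x x) | E={x↦thunk(x, {x↦thunk(x, {x↦thunk((λx. (x x)), ∅)})})} | St=∅]
[10] [T=x | E={x↦thunk(x, {x↦thunk(x, {x↦thunk((λx. (x x)), ∅)})})} | St=[thunk]]
[11] [T=x | E={x↦thunk(x, {x↦thunk((λx. (x x)), ∅)})} | St=[thunk]]
[12] [T=x | E={x↦thunk((λx. (x x)), ∅)} | St=[thunk]]
[13] [T=(λx. (x x)) | E=∅ | St=[thunk]]
[14] [T=(x x) | E={x↦thunk(x, {x↦thunk(x, {x↦thunk(x, {x↦thunk((λx. (x x)), ∅)})})})} | St=∅]
[15] [T=x | E={x↦thunk(x, {x↦thunk(x, {x↦thunk(x, {x↦thunk((λx. (x x)), ∅)})})})} | St=[thunk]]
[16] [T=x | E={x↦thunk(x, {x↦thunk(x, {x↦thunk((λx. (x x)), ∅)})})} | St=[thunk]]
[17] [T=x | E={x↦thunk(x, {x↦thunk((λx. (x x)), ∅)})} | St=[thunk]]
[18] [T=x | E={x↦thunk((λx. (x x)), ∅)} | St=[thunk]]
[19] [T=(λx. (x x)) | E=∅ | St=[thunk]]
[20] [T=(x x) | E={x↦thunk(x, {x↦thunk(x, {x↦thunk(x, {x↦thunk(x, {x↦thunk((λx. (x x)), ∅)})})})})} | St=∅]
[21] [T=x | E={x↦thunk(x, {x↦thunk(x, {x↦thunk(x, {x↦thunk(x, {x↦thunk((λx. (x x)), ∅)})})})})} | St=[thunk]]
[22] [T=x | E={x↦thunk(x, {x↦thunk(x, {x↦thunk(x, {x↦thunk((λx. (x x)), ∅)})})})} | St=[thunk]]
→ 22 transitions taken and the configuration is still not final: no result within 22 steps

Answer: DIVERGES (no final state within 22 steps)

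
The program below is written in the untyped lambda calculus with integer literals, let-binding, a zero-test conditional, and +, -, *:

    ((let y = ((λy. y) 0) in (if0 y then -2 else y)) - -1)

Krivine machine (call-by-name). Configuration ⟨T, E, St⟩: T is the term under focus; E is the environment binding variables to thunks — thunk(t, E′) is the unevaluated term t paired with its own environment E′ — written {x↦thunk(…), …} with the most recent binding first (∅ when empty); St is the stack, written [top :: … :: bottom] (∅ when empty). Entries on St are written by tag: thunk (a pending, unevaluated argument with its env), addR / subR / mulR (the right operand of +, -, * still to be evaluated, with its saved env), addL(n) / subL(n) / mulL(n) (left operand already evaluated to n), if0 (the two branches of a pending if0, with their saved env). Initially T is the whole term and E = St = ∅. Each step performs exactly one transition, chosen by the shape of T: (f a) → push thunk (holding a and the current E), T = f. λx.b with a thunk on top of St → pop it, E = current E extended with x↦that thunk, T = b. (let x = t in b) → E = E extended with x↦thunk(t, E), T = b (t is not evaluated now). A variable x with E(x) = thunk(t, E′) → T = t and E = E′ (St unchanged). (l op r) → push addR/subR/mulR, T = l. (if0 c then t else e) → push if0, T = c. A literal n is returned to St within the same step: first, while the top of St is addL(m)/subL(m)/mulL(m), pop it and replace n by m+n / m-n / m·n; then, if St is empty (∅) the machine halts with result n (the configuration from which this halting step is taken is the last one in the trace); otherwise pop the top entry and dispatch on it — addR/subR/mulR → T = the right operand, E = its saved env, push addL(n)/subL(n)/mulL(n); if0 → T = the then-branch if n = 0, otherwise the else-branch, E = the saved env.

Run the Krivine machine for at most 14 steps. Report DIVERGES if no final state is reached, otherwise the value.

t=0: [T=((let y = ((λy. y) 0) in (if0 y then -2 else y)) - -1) | E=∅ | St=∅]
t=1: [T=(let y = ((λy. y) 0) in (if0 y then -2 else y)) | E=∅ | St=[subR]]
t=2: [T=(if0 y then -2 else y) | E={y↦thunk(((λy. y) 0), ∅)} | St=[subR]]
t=3: [T=y | E={y↦thunk(((λy. y) 0), ∅)} | St=[if0 :: subR]]
t=4: [T=((λy. y) 0) | E=∅ | St=[if0 :: subR]]
t=5: [T=(λy. y) | E=∅ | St=[thunk :: if0 :: subR]]
t=6: [T=y | E={y↦thunk(0, ∅)} | St=[if0 :: subR]]
t=7: [T=0 | E=∅ | St=[if0 :: subR]]
t=8: [T=-2 | E={y↦thunk(((λy. y) 0), ∅)} | St=[subR]]
t=9: [T=-1 | E=∅ | St=[subL(-2)]]
→ final value -1

Answer: -1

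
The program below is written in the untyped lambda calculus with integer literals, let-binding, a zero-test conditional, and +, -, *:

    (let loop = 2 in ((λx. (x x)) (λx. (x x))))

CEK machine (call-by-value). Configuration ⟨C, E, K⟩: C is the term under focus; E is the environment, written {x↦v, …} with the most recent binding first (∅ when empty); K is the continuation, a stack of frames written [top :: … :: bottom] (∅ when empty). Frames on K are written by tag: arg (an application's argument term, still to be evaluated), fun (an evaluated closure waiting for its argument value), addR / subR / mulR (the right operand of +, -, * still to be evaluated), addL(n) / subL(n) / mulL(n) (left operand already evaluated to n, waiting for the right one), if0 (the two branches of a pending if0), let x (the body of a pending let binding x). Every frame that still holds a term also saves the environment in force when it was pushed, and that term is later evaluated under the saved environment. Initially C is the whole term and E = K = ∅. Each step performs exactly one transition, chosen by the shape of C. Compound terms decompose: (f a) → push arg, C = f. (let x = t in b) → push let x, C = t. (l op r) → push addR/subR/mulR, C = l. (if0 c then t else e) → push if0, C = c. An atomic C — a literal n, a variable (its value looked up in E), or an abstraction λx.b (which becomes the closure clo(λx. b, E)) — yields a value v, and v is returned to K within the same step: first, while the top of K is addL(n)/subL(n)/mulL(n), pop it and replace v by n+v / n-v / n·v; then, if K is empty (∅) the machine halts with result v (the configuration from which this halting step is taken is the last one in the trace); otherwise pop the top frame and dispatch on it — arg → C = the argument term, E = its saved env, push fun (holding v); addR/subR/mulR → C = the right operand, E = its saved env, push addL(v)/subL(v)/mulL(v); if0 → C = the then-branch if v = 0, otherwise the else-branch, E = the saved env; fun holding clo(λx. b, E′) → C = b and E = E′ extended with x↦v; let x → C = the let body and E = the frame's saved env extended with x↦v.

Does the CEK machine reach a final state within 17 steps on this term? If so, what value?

Answer: DIVERGES (no final state within 17 steps)

Derivation:
0. [C=(let loop = 2 in ((λx. (x x)) (λx. (x x)))) | E=∅ | K=∅]
1. [C=2 | E=∅ | K=[let loop]]
2. [C=((λx. (x x)) (λx. (x x))) | E={loop↦2} | K=∅]
3. [C=(λx. (x x)) | E={loop↦2} | K=[arg]]
4. [C=(λx. (x x)) | E={loop↦2} | K=[fun]]
5. [C=(x x) | E={x↦clo(λx. (x x), {loop↦2}), loop↦2} | K=∅]
6. [C=x | E={x↦clo(λx. (x x), {loop↦2}), loop↦2} | K=[arg]]
7. [C=x | E={x↦clo(λx. (x x), {loop↦2}), loop↦2} | K=[fun]]
… configuration repeats with period 3 (steps 5–7 recur indefinitely) …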